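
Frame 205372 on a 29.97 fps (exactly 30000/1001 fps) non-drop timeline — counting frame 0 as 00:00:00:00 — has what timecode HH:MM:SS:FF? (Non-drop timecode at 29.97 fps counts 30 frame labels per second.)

205372 ÷ 30 = 6845 full seconds, remainder 22 frames.
6845 s = 1 h 54 min 5 s.
Timecode: 01:54:05:22.

01:54:05:22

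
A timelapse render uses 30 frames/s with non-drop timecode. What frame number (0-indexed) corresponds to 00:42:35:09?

frame 76659

Total seconds to the label: (0 × 3600 + 42 × 60 + 35) = 2555.
Frame index = 2555 × 30 + 9 = 76659.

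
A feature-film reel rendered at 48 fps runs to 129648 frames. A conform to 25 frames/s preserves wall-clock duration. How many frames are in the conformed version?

67525 frames

Target frames = source frames × (target rate / source rate) = 129648 × (25)/(48) = 129648 × 25/48 = 67525.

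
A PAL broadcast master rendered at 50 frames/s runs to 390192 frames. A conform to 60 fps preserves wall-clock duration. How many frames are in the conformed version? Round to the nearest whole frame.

468230 frames

Frames at target rate = 390192 × (60) / (50) = 2341152/5 ≈ 468230.400.
Nearest whole frame: 468230.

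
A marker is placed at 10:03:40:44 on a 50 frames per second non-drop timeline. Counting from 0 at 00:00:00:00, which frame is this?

frame 1811044

Total seconds to the label: (10 × 3600 + 3 × 60 + 40) = 36220.
Frame index = 36220 × 50 + 44 = 1811044.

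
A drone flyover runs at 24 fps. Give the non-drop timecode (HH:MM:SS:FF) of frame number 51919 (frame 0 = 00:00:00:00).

51919 ÷ 24 = 2163 full seconds, remainder 7 frames.
2163 s = 0 h 36 min 3 s.
Timecode: 00:36:03:07.

00:36:03:07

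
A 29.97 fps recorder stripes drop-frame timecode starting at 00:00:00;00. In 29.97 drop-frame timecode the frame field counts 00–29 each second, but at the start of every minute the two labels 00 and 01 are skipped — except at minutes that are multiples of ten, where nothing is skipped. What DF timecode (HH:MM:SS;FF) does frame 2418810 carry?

22:25:07;22

Ten DF minutes hold 17982 frames, so frame 2418810 lies in block 134 (frames 2409588–2427569) with 9222 frames into that block.
The block's first minute is 1800 frames and the rest 1798 each; 9222 frames reaches minute 5, so 134 × 18 + 5 × 2 = 2422 labels have been skipped so far.
Adding those back, label number 2418810 + 2422 = 2421232 at 30 labels/s is 80707 s + 22 f = 22 h 25 min 7 s frame 22, i.e. 22:25:07;22.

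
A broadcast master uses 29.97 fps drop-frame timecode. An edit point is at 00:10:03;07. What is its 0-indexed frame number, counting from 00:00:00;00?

18079

Complete 10-minute blocks: 1, each 17982 frames → 17982.
Remaining 0 whole minutes in the current block: 0 frames.
Within the current minute: 3 × 30 + 7 = 97. Total = 17982 + 0 + 97 = 18079.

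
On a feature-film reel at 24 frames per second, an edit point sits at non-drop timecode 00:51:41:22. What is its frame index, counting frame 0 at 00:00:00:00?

74446

Total seconds to the label: (0 × 3600 + 51 × 60 + 41) = 3101.
Frame index = 3101 × 24 + 22 = 74446.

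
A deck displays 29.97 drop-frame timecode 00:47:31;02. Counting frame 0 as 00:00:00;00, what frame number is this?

Complete 10-minute blocks: 4, each 17982 frames → 71928.
Remaining 7 whole minutes in the current block: 1800 + 6 × 1798 = 12588 frames.
Within the current minute: 31 × 30 + 2 − 2 = 930 (labels ;00/;01 skipped at this minute). Total = 71928 + 12588 + 930 = 85446.

85446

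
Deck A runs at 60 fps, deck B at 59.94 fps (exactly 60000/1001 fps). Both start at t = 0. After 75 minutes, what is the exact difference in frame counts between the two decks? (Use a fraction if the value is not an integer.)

270000/1001 frames

75 min = 4500 s.
A emits 60 × 4500 = 270000 frames; B emits 60000/1001 × 4500 = 270000000/1001.
Difference = 270000/1001 frames (≈ 269.7303); B is behind A.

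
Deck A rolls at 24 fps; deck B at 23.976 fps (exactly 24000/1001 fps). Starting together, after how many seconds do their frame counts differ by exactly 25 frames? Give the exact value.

The gap grows by |24000/1001 − 24| = 24/1001 frames per second.
Time for a 25-frame gap: 25 ÷ (24/1001) = 25025/24 s.

25025/24 seconds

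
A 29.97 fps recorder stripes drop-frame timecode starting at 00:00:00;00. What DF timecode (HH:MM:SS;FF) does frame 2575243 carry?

23:52:07;11

Ten DF minutes hold 17982 frames, so frame 2575243 lies in block 143 (frames 2571426–2589407) with 3817 frames into that block.
The block's first minute is 1800 frames and the rest 1798 each; 3817 frames reaches minute 2, so 143 × 18 + 2 × 2 = 2578 labels have been skipped so far.
Adding those back, label number 2575243 + 2578 = 2577821 at 30 labels/s is 85927 s + 11 f = 23 h 52 min 7 s frame 11, i.e. 23:52:07;11.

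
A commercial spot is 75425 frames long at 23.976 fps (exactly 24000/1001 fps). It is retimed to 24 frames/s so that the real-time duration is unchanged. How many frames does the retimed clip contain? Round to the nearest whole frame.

75500 frames

Frames at target rate = 75425 × (24) / (24000/1001) = 3020017/40 ≈ 75500.425.
Nearest whole frame: 75500.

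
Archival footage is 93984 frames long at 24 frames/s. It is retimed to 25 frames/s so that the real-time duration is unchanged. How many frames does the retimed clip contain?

Target frames = source frames × (target rate / source rate) = 93984 × (25)/(24) = 93984 × 25/24 = 97900.

97900 frames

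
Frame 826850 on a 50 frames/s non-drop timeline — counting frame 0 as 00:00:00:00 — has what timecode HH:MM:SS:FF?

826850 ÷ 50 = 16537 full seconds, remainder 0 frames.
16537 s = 4 h 35 min 37 s.
Timecode: 04:35:37:00.

04:35:37:00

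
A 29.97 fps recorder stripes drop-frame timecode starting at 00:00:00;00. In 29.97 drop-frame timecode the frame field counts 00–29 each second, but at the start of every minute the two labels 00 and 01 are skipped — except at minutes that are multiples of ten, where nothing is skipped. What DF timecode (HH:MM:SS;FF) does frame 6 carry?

00:00:00;06

Ten DF minutes hold 17982 frames, so frame 6 lies in block 0 (frames 0–17981) with 6 frames into that block.
The block's first minute is 1800 frames and the rest 1798 each; 6 frames reaches minute 0, so 0 × 18 + 0 × 2 = 0 labels have been skipped so far.
Adding those back, label number 6 + 0 = 6 at 30 labels/s is 0 s + 6 f = 0 h 0 min 0 s frame 6, i.e. 00:00:00;06.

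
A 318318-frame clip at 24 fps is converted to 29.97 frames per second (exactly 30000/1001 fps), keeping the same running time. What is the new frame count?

397500 frames

Target frames = source frames × (target rate / source rate) = 318318 × (30000/1001)/(24) = 318318 × 1250/1001 = 397500.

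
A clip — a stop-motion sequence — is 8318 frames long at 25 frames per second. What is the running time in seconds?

Running time = 8318 / (25) = 332.72 s.

332.72 seconds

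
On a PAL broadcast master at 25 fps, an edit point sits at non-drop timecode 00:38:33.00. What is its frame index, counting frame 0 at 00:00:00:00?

57825

Total seconds to the label: (0 × 3600 + 38 × 60 + 33) = 2313.
Frame index = 2313 × 25 + 0 = 57825.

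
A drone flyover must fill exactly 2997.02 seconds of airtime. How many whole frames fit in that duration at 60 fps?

179821 frames

Frames = 2997.02 × 60 = 899106/5 ≈ 179821.2000.
Complete frames: 179821.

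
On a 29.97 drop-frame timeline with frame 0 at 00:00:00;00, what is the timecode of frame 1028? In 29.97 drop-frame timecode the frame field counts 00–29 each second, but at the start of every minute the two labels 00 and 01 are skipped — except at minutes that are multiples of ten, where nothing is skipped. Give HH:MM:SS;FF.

00:00:34;08

Each 10-minute DF block holds 10 × 60 × 30 − 9 × 2 = 17982 frames. 1028 ÷ 17982 → 0 full blocks, remainder 1028.
Within the partial block the first minute is 1800 frames and each further minute 1798, so 0 further minute boundaries passed. Total skipped labels = 18 × 0 + 2 × 0 = 0.
Non-drop label index = 1028 + 0 = 1028; at 30 labels/s that is 00:00:34:08, i.e. DF 00:00:34;08.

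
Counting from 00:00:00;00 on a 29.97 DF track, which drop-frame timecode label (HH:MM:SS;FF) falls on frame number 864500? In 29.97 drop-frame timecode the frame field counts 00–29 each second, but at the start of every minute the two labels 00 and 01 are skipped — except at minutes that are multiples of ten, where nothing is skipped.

08:00:45;14

Each 10-minute DF block holds 10 × 60 × 30 − 9 × 2 = 17982 frames. 864500 ÷ 17982 → 48 full blocks, remainder 1364.
Within the partial block the first minute is 1800 frames and each further minute 1798, so 0 further minute boundaries passed. Total skipped labels = 18 × 48 + 2 × 0 = 864.
Non-drop label index = 864500 + 864 = 865364; at 30 labels/s that is 08:00:45:14, i.e. DF 08:00:45;14.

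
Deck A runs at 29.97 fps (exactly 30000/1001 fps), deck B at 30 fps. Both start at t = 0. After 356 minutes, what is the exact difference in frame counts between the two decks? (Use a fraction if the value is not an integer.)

640800/1001 frames

356 min = 21360 s.
A emits 30000/1001 × 21360 = 640800000/1001 frames; B emits 30 × 21360 = 640800.
Difference = 640800/1001 frames (≈ 640.1598); B is ahead of A.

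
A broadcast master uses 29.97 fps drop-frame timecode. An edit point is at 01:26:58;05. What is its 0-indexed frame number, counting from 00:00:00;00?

Complete 10-minute blocks: 8, each 17982 frames → 143856.
Remaining 6 whole minutes in the current block: 1800 + 5 × 1798 = 10790 frames.
Within the current minute: 58 × 30 + 5 − 2 = 1743 (labels ;00/;01 skipped at this minute). Total = 143856 + 10790 + 1743 = 156389.

156389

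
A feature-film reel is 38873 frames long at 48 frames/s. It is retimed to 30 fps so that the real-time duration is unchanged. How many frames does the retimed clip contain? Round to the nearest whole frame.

Frames at target rate = 38873 × (30) / (48) = 194365/8 ≈ 24295.625.
Nearest whole frame: 24296.

24296 frames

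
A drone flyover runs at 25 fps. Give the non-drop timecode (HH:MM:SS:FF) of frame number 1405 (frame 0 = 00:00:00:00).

1405 ÷ 25 = 56 full seconds, remainder 5 frames.
56 s = 0 h 0 min 56 s.
Timecode: 00:00:56:05.

00:00:56:05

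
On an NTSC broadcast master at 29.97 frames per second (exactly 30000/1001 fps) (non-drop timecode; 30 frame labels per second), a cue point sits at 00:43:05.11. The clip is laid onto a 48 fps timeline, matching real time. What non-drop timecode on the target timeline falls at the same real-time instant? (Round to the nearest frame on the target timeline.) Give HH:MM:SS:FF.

00:43:07:46

Source frame index: (0×3600 + 43×60 + 5) × 30 + 11 = 77561.
Real time: 77561 / (30000/1001) = 77638561/30000 s.
Target frame: (77638561/30000) × (48) = 77638561/625 ≈ 124221.698 → 124222.
At 48 labels/s: frame 124222 → 00:43:07:46.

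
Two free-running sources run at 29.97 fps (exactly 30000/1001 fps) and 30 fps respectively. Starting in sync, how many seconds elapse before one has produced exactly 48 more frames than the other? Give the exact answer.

The gap grows by |30 − 30000/1001| = 30/1001 frames per second.
Time for a 48-frame gap: 48 ÷ (30/1001) = 1601.6 s.

1601.6 seconds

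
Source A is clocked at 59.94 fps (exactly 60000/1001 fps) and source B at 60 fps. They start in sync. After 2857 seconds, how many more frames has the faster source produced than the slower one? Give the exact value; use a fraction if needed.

A emits 60000/1001 × 2857 = 171420000/1001 frames; B emits 60 × 2857 = 171420.
Difference = 171420/1001 frames (≈ 171.2488); B is ahead of A.

171420/1001 frames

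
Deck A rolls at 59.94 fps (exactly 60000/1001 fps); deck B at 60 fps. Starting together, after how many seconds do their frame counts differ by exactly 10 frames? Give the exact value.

1001/6 seconds

The gap grows by |60 − 60000/1001| = 60/1001 frames per second.
Time for a 10-frame gap: 10 ÷ (60/1001) = 1001/6 s.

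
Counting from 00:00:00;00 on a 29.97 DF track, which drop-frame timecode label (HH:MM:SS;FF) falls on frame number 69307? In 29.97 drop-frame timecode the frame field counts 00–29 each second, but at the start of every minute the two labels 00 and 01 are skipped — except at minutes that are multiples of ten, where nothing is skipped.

00:38:32;17

Each 10-minute DF block holds 10 × 60 × 30 − 9 × 2 = 17982 frames. 69307 ÷ 17982 → 3 full blocks, remainder 15361.
Within the partial block the first minute is 1800 frames and each further minute 1798, so 8 further minute boundaries passed. Total skipped labels = 18 × 3 + 2 × 8 = 70.
Non-drop label index = 69307 + 70 = 69377; at 30 labels/s that is 00:38:32:17, i.e. DF 00:38:32;17.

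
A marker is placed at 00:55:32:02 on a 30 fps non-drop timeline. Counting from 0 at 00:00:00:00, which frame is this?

Total seconds to the label: (0 × 3600 + 55 × 60 + 32) = 3332.
Frame index = 3332 × 30 + 2 = 99962.

frame 99962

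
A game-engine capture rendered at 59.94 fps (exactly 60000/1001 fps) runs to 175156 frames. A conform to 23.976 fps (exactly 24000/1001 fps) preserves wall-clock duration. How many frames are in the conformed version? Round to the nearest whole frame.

Frames at target rate = 175156 × (24000/1001) / (60000/1001) = 350312/5 ≈ 70062.400.
Nearest whole frame: 70062.

70062 frames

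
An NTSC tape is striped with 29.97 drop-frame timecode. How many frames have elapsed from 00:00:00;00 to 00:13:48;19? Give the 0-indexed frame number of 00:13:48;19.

24835

Complete 10-minute blocks: 1, each 17982 frames → 17982.
Remaining 3 whole minutes in the current block: 1800 + 2 × 1798 = 5396 frames.
Within the current minute: 48 × 30 + 19 − 2 = 1457 (labels ;00/;01 skipped at this minute). Total = 17982 + 5396 + 1457 = 24835.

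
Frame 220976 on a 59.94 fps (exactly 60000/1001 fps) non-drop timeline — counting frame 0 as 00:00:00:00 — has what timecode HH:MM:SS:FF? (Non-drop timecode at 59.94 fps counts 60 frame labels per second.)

01:01:22:56

220976 ÷ 60 = 3682 full seconds, remainder 56 frames.
3682 s = 1 h 1 min 22 s.
Timecode: 01:01:22:56.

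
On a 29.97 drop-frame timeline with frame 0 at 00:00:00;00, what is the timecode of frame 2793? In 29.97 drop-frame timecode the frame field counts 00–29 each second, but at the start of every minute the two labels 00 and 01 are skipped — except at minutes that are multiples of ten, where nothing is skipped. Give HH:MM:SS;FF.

00:01:33;05

Ten DF minutes hold 17982 frames, so frame 2793 lies in block 0 (frames 0–17981) with 2793 frames into that block.
The block's first minute is 1800 frames and the rest 1798 each; 2793 frames reaches minute 1, so 0 × 18 + 1 × 2 = 2 labels have been skipped so far.
Adding those back, label number 2793 + 2 = 2795 at 30 labels/s is 93 s + 5 f = 0 h 1 min 33 s frame 5, i.e. 00:01:33;05.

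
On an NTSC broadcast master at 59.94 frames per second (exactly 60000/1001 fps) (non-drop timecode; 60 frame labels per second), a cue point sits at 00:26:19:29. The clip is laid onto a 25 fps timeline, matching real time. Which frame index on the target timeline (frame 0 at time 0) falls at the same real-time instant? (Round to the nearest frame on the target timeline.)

frame 39527

Source frame index: (0×3600 + 26×60 + 19) × 60 + 29 = 94769.
Real time: 94769 / (60000/1001) = 94863769/60000 s.
Target frame: (94863769/60000) × (25) = 94863769/2400 ≈ 39526.570 → 39527.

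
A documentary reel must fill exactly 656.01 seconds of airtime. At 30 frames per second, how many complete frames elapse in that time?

Frames = 656.01 × 30 = 196803/10 ≈ 19680.3000.
Complete frames: 19680.

19680 frames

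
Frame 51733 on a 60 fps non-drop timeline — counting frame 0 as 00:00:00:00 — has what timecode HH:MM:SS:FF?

51733 ÷ 60 = 862 full seconds, remainder 13 frames.
862 s = 0 h 14 min 22 s.
Timecode: 00:14:22:13.

00:14:22:13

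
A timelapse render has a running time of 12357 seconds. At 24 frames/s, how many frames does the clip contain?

Frames = 12357 × 24 = 296568.

296568 frames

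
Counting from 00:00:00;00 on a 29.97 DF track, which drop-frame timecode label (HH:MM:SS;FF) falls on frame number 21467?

00:11:56;07

Each 10-minute DF block holds 10 × 60 × 30 − 9 × 2 = 17982 frames. 21467 ÷ 17982 → 1 full block, remainder 3485.
Within the partial block the first minute is 1800 frames and each further minute 1798, so 1 further minute boundary passed. Total skipped labels = 18 × 1 + 2 × 1 = 20.
Non-drop label index = 21467 + 20 = 21487; at 30 labels/s that is 00:11:56:07, i.e. DF 00:11:56;07.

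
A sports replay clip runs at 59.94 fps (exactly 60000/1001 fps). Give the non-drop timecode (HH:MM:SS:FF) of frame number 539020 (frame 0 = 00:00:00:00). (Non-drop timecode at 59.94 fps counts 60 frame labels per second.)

02:29:43:40

539020 ÷ 60 = 8983 full seconds, remainder 40 frames.
8983 s = 2 h 29 min 43 s.
Timecode: 02:29:43:40.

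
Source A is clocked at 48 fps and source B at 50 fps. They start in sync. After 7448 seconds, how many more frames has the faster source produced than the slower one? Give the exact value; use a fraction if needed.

14896 frames

A emits 48 × 7448 = 357504 frames; B emits 50 × 7448 = 372400.
Difference = 14896 frames; B is ahead of A.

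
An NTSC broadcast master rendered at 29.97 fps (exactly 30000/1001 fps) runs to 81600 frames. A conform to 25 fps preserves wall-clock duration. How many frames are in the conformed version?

Target frames = source frames × (target rate / source rate) = 81600 × (25)/(30000/1001) = 81600 × 1001/1200 = 68068.

68068 frames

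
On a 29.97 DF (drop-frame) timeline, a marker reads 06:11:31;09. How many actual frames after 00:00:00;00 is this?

668071

Complete 10-minute blocks: 37, each 17982 frames → 665334.
Remaining 1 whole minute in the current block: 1800 + 0 × 1798 = 1800 frames.
Within the current minute: 31 × 30 + 9 − 2 = 937 (labels ;00/;01 skipped at this minute). Total = 665334 + 1800 + 937 = 668071.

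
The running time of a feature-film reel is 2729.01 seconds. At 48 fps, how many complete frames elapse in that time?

Frames = 2729.01 × 48 = 3274812/25 ≈ 130992.4800.
Complete frames: 130992.

130992 frames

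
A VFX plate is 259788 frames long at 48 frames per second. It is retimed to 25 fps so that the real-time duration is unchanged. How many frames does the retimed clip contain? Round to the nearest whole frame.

135306 frames

Frames at target rate = 259788 × (25) / (48) = 541225/4 ≈ 135306.250.
Nearest whole frame: 135306.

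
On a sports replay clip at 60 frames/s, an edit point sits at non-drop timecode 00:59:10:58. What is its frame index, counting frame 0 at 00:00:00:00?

213058

Total seconds to the label: (0 × 3600 + 59 × 60 + 10) = 3550.
Frame index = 3550 × 60 + 58 = 213058.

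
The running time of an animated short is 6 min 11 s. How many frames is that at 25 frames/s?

6 min 11 s = 371 s.
Frames = 371 × 25 = 9275.

9275 frames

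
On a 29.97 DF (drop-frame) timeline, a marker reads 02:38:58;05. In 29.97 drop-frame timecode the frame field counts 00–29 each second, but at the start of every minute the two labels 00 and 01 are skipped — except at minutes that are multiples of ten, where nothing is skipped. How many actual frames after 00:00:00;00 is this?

As if non-drop at 30 labels/s: (2 × 3600 + 38 × 60 + 58) × 30 + 5 = 286145.
Minute boundaries passed: 158; those not divisible by 10: 158 − 15 = 143; dropped labels = 2 × 143 = 286.
Actual frame index = 286145 − 286 = 285859.

285859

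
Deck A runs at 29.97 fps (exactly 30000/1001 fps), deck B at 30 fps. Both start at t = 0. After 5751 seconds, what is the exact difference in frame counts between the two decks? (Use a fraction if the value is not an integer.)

172530/1001 frames

A emits 30000/1001 × 5751 = 172530000/1001 frames; B emits 30 × 5751 = 172530.
Difference = 172530/1001 frames (≈ 172.3576); B is ahead of A.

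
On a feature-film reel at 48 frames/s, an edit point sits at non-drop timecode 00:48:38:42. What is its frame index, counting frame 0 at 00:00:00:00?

Total seconds to the label: (0 × 3600 + 48 × 60 + 38) = 2918.
Frame index = 2918 × 48 + 42 = 140106.

140106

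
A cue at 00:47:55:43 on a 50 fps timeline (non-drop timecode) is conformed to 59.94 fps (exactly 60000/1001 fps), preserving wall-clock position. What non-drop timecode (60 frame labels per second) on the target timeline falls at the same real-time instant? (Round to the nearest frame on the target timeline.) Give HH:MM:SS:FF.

00:47:52:59

Source frame index: (0×3600 + 47×60 + 55) × 50 + 43 = 143793.
Real time: 143793 / (50) = 143793/50 s.
Target frame: (143793/50) × (60000/1001) = 13273200/77 ≈ 172379.221 → 172379.
At 60 labels/s: frame 172379 → 00:47:52:59.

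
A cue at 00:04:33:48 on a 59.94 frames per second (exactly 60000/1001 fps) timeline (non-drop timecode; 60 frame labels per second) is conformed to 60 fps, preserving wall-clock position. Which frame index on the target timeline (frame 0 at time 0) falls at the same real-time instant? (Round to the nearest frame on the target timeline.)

Source frame index: (0×3600 + 4×60 + 33) × 60 + 48 = 16428.
Real time: 16428 / (60000/1001) = 1370369/5000 s.
Target frame: (1370369/5000) × (60) = 4111107/250 ≈ 16444.428 → 16444.

frame 16444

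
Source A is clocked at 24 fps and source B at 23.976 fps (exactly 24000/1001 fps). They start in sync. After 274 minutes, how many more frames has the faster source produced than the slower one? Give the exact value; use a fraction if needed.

274 min = 16440 s.
A emits 24 × 16440 = 394560 frames; B emits 24000/1001 × 16440 = 394560000/1001.
Difference = 394560/1001 frames (≈ 394.1658); B is behind A.

394560/1001 frames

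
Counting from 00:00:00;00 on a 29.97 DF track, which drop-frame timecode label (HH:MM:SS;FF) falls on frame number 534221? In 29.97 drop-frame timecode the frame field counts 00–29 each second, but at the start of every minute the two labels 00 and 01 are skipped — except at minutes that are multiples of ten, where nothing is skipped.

04:57:05;07

Ten DF minutes hold 17982 frames, so frame 534221 lies in block 29 (frames 521478–539459) with 12743 frames into that block.
The block's first minute is 1800 frames and the rest 1798 each; 12743 frames reaches minute 7, so 29 × 18 + 7 × 2 = 536 labels have been skipped so far.
Adding those back, label number 534221 + 536 = 534757 at 30 labels/s is 17825 s + 7 f = 4 h 57 min 5 s frame 7, i.e. 04:57:05;07.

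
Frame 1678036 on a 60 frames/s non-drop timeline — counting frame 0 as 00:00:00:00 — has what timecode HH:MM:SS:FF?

1678036 ÷ 60 = 27967 full seconds, remainder 16 frames.
27967 s = 7 h 46 min 7 s.
Timecode: 07:46:07:16.

07:46:07:16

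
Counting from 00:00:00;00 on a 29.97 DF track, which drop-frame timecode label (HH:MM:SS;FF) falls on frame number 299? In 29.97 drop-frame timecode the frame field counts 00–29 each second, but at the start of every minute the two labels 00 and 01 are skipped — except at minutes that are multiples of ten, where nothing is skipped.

Each 10-minute DF block holds 10 × 60 × 30 − 9 × 2 = 17982 frames. 299 ÷ 17982 → 0 full blocks, remainder 299.
Within the partial block the first minute is 1800 frames and each further minute 1798, so 0 further minute boundaries passed. Total skipped labels = 18 × 0 + 2 × 0 = 0.
Non-drop label index = 299 + 0 = 299; at 30 labels/s that is 00:00:09:29, i.e. DF 00:00:09;29.

00:00:09;29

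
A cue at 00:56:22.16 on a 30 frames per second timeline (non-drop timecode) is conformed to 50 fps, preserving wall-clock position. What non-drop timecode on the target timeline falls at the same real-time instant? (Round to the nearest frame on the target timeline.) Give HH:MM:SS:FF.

00:56:22:27

Source frame index: (0×3600 + 56×60 + 22) × 30 + 16 = 101476.
Real time: 101476 / (30) = 50738/15 s.
Target frame: (50738/15) × (50) = 507380/3 ≈ 169126.667 → 169127.
At 50 labels/s: frame 169127 → 00:56:22:27.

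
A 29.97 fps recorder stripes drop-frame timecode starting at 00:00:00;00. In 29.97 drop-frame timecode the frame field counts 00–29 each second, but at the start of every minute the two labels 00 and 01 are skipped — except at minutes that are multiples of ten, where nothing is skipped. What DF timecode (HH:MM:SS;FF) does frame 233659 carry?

Ten DF minutes hold 17982 frames, so frame 233659 lies in block 12 (frames 215784–233765) with 17875 frames into that block.
The block's first minute is 1800 frames and the rest 1798 each; 17875 frames reaches minute 9, so 12 × 18 + 9 × 2 = 234 labels have been skipped so far.
Adding those back, label number 233659 + 234 = 233893 at 30 labels/s is 7796 s + 13 f = 2 h 9 min 56 s frame 13, i.e. 02:09:56;13.

02:09:56;13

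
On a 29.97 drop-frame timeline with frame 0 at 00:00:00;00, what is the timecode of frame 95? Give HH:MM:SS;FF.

Ten DF minutes hold 17982 frames, so frame 95 lies in block 0 (frames 0–17981) with 95 frames into that block.
The block's first minute is 1800 frames and the rest 1798 each; 95 frames reaches minute 0, so 0 × 18 + 0 × 2 = 0 labels have been skipped so far.
Adding those back, label number 95 + 0 = 95 at 30 labels/s is 3 s + 5 f = 0 h 0 min 3 s frame 5, i.e. 00:00:03;05.

00:00:03;05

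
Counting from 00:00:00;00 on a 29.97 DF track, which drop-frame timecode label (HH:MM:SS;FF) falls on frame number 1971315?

18:16:16;09

Ten DF minutes hold 17982 frames, so frame 1971315 lies in block 109 (frames 1960038–1978019) with 11277 frames into that block.
The block's first minute is 1800 frames and the rest 1798 each; 11277 frames reaches minute 6, so 109 × 18 + 6 × 2 = 1974 labels have been skipped so far.
Adding those back, label number 1971315 + 1974 = 1973289 at 30 labels/s is 65776 s + 9 f = 18 h 16 min 16 s frame 9, i.e. 18:16:16;09.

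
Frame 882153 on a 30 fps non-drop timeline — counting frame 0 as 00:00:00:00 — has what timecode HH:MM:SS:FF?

08:10:05:03

882153 ÷ 30 = 29405 full seconds, remainder 3 frames.
29405 s = 8 h 10 min 5 s.
Timecode: 08:10:05:03.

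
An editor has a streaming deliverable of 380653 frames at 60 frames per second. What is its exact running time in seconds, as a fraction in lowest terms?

380653/60 seconds

Running time = 380653 ÷ (60) = 380653 × 1/60 = 380653/60 s.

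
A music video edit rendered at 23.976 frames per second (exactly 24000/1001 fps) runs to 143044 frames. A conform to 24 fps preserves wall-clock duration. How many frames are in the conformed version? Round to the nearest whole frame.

Frames at target rate = 143044 × (24) / (24000/1001) = 35796761/250 ≈ 143187.044.
Nearest whole frame: 143187.

143187 frames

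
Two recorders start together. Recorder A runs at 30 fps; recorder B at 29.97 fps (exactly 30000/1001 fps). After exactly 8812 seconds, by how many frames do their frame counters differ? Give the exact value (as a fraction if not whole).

A emits 30 × 8812 = 264360 frames; B emits 30000/1001 × 8812 = 264360000/1001.
Difference = 264360/1001 frames (≈ 264.0959); B is behind A.

264360/1001 frames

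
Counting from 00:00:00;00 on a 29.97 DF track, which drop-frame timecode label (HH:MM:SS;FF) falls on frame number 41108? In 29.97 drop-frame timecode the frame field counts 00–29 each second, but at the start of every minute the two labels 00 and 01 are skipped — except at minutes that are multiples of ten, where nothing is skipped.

00:22:51;18

Each 10-minute DF block holds 10 × 60 × 30 − 9 × 2 = 17982 frames. 41108 ÷ 17982 → 2 full blocks, remainder 5144.
Within the partial block the first minute is 1800 frames and each further minute 1798, so 2 further minute boundaries passed. Total skipped labels = 18 × 2 + 2 × 2 = 40.
Non-drop label index = 41108 + 40 = 41148; at 30 labels/s that is 00:22:51:18, i.e. DF 00:22:51;18.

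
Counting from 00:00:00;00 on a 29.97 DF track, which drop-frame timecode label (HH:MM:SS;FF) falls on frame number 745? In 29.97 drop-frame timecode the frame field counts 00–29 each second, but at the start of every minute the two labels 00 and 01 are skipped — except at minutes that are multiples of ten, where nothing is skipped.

00:00:24;25

Each 10-minute DF block holds 10 × 60 × 30 − 9 × 2 = 17982 frames. 745 ÷ 17982 → 0 full blocks, remainder 745.
Within the partial block the first minute is 1800 frames and each further minute 1798, so 0 further minute boundaries passed. Total skipped labels = 18 × 0 + 2 × 0 = 0.
Non-drop label index = 745 + 0 = 745; at 30 labels/s that is 00:00:24:25, i.e. DF 00:00:24;25.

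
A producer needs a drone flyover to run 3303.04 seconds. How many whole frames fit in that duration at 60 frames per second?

198182 frames

Frames = 3303.04 × 60 = 990912/5 ≈ 198182.4000.
Complete frames: 198182.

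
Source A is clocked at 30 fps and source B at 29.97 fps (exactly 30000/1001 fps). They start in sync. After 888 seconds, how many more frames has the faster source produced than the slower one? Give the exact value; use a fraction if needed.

A emits 30 × 888 = 26640 frames; B emits 30000/1001 × 888 = 26640000/1001.
Difference = 26640/1001 frames (≈ 26.6134); B is behind A.

26640/1001 frames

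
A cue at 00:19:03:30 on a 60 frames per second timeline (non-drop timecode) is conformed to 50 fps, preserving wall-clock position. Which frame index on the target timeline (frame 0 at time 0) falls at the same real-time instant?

Source frame index: (0×3600 + 19×60 + 3) × 60 + 30 = 68610.
Real time: 68610 / (60) = 2287/2 s.
Target frame: (2287/2) × (50) = 57175.

frame 57175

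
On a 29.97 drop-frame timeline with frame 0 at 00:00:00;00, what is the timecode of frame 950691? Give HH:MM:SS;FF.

08:48:41;13

Ten DF minutes hold 17982 frames, so frame 950691 lies in block 52 (frames 935064–953045) with 15627 frames into that block.
The block's first minute is 1800 frames and the rest 1798 each; 15627 frames reaches minute 8, so 52 × 18 + 8 × 2 = 952 labels have been skipped so far.
Adding those back, label number 950691 + 952 = 951643 at 30 labels/s is 31721 s + 13 f = 8 h 48 min 41 s frame 13, i.e. 08:48:41;13.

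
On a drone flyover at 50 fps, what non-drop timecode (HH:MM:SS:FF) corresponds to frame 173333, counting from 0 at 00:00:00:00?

00:57:46:33

173333 ÷ 50 = 3466 full seconds, remainder 33 frames.
3466 s = 0 h 57 min 46 s.
Timecode: 00:57:46:33.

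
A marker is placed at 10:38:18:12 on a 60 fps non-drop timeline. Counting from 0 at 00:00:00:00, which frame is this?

frame 2297892

Total seconds to the label: (10 × 3600 + 38 × 60 + 18) = 38298.
Frame index = 38298 × 60 + 12 = 2297892.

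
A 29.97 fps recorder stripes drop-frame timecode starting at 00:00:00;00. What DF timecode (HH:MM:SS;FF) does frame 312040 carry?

02:53:31;22

Each 10-minute DF block holds 10 × 60 × 30 − 9 × 2 = 17982 frames. 312040 ÷ 17982 → 17 full blocks, remainder 6346.
Within the partial block the first minute is 1800 frames and each further minute 1798, so 3 further minute boundaries passed. Total skipped labels = 18 × 17 + 2 × 3 = 312.
Non-drop label index = 312040 + 312 = 312352; at 30 labels/s that is 02:53:31:22, i.e. DF 02:53:31;22.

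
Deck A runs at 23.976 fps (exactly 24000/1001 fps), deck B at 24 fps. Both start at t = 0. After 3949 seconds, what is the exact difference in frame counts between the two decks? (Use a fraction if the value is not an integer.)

A emits 24000/1001 × 3949 = 8616000/91 frames; B emits 24 × 3949 = 94776.
Difference = 8616/91 frames (≈ 94.6813); B is ahead of A.

8616/91 frames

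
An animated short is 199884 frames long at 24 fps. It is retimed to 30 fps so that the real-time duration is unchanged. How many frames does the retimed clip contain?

249855 frames

Target frames = source frames × (target rate / source rate) = 199884 × (30)/(24) = 199884 × 5/4 = 249855.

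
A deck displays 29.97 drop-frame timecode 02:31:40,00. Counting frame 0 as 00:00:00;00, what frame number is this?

Complete 10-minute blocks: 15, each 17982 frames → 269730.
Remaining 1 whole minute in the current block: 1800 + 0 × 1798 = 1800 frames.
Within the current minute: 40 × 30 + 0 − 2 = 1198 (labels ;00/;01 skipped at this minute). Total = 269730 + 1800 + 1198 = 272728.

272728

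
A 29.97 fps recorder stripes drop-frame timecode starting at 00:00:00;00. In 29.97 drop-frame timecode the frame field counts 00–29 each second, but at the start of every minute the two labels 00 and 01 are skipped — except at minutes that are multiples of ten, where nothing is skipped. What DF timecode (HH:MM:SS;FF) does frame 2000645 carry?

18:32:34;27

Each 10-minute DF block holds 10 × 60 × 30 − 9 × 2 = 17982 frames. 2000645 ÷ 17982 → 111 full blocks, remainder 4643.
Within the partial block the first minute is 1800 frames and each further minute 1798, so 2 further minute boundaries passed. Total skipped labels = 18 × 111 + 2 × 2 = 2002.
Non-drop label index = 2000645 + 2002 = 2002647; at 30 labels/s that is 18:32:34:27, i.e. DF 18:32:34;27.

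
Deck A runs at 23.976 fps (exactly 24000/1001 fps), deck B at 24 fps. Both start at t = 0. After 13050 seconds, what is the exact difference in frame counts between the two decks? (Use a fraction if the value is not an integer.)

A emits 24000/1001 × 13050 = 313200000/1001 frames; B emits 24 × 13050 = 313200.
Difference = 313200/1001 frames (≈ 312.8871); B is ahead of A.

313200/1001 frames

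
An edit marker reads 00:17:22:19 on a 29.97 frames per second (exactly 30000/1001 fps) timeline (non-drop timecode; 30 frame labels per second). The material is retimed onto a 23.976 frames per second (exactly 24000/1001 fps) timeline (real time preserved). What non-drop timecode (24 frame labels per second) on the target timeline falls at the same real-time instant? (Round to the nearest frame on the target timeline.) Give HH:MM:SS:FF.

Source frame index: (0×3600 + 17×60 + 22) × 30 + 19 = 31279.
Real time: 31279 / (30000/1001) = 31310279/30000 s.
Target frame: (31310279/30000) × (24000/1001) = 125116/5 ≈ 25023.200 → 25023.
At 24 labels/s: frame 25023 → 00:17:22:15.

00:17:22:15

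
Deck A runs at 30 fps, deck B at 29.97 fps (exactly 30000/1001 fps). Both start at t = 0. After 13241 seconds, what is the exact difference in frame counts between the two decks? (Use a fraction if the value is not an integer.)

A emits 30 × 13241 = 397230 frames; B emits 30000/1001 × 13241 = 397230000/1001.
Difference = 397230/1001 frames (≈ 396.8332); B is behind A.

397230/1001 frames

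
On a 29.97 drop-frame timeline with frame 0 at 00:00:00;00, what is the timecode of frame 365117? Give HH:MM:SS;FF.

03:23:02;23

Each 10-minute DF block holds 10 × 60 × 30 − 9 × 2 = 17982 frames. 365117 ÷ 17982 → 20 full blocks, remainder 5477.
Within the partial block the first minute is 1800 frames and each further minute 1798, so 3 further minute boundaries passed. Total skipped labels = 18 × 20 + 2 × 3 = 366.
Non-drop label index = 365117 + 366 = 365483; at 30 labels/s that is 03:23:02:23, i.e. DF 03:23:02;23.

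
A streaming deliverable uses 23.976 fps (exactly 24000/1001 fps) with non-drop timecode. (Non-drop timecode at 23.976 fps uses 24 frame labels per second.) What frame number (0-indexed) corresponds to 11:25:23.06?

frame 986958

Total seconds to the label: (11 × 3600 + 25 × 60 + 23) = 41123.
Frame index = 41123 × 24 + 6 = 986958.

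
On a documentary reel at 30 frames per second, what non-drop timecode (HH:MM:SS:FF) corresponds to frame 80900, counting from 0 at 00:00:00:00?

80900 ÷ 30 = 2696 full seconds, remainder 20 frames.
2696 s = 0 h 44 min 56 s.
Timecode: 00:44:56:20.

00:44:56:20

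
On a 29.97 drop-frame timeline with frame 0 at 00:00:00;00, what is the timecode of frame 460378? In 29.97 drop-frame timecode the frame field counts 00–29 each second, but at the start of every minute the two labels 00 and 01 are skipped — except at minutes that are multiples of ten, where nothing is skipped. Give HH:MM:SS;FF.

Each 10-minute DF block holds 10 × 60 × 30 − 9 × 2 = 17982 frames. 460378 ÷ 17982 → 25 full blocks, remainder 10828.
Within the partial block the first minute is 1800 frames and each further minute 1798, so 6 further minute boundaries passed. Total skipped labels = 18 × 25 + 2 × 6 = 462.
Non-drop label index = 460378 + 462 = 460840; at 30 labels/s that is 04:16:01:10, i.e. DF 04:16:01;10.

04:16:01;10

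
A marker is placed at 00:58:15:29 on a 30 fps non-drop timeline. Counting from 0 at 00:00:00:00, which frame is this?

Total seconds to the label: (0 × 3600 + 58 × 60 + 15) = 3495.
Frame index = 3495 × 30 + 29 = 104879.

frame 104879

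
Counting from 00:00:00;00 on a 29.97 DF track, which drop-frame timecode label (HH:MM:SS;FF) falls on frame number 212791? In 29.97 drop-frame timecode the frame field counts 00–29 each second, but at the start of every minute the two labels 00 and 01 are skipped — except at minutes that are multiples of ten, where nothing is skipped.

01:58:20;05

Each 10-minute DF block holds 10 × 60 × 30 − 9 × 2 = 17982 frames. 212791 ÷ 17982 → 11 full blocks, remainder 14989.
Within the partial block the first minute is 1800 frames and each further minute 1798, so 8 further minute boundaries passed. Total skipped labels = 18 × 11 + 2 × 8 = 214.
Non-drop label index = 212791 + 214 = 213005; at 30 labels/s that is 01:58:20:05, i.e. DF 01:58:20;05.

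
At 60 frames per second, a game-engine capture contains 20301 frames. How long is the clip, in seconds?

338.35 seconds

Running time = 20301 / (60) = 338.35 s.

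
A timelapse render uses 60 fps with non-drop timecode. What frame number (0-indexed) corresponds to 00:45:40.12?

Total seconds to the label: (0 × 3600 + 45 × 60 + 40) = 2740.
Frame index = 2740 × 60 + 12 = 164412.

164412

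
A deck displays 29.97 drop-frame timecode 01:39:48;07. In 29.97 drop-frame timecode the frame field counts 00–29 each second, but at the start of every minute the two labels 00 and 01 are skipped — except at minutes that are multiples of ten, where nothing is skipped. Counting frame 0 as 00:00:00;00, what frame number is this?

Complete 10-minute blocks: 9, each 17982 frames → 161838.
Remaining 9 whole minutes in the current block: 1800 + 8 × 1798 = 16184 frames.
Within the current minute: 48 × 30 + 7 − 2 = 1445 (labels ;00/;01 skipped at this minute). Total = 161838 + 16184 + 1445 = 179467.

179467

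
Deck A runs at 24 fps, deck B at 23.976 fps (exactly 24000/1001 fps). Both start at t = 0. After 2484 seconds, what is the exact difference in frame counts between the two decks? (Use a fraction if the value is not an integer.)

59616/1001 frames

A emits 24 × 2484 = 59616 frames; B emits 24000/1001 × 2484 = 59616000/1001.
Difference = 59616/1001 frames (≈ 59.5564); B is behind A.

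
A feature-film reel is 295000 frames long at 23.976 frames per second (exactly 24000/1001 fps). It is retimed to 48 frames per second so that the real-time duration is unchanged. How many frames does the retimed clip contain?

590590 frames

Target frames = source frames × (target rate / source rate) = 295000 × (48)/(24000/1001) = 295000 × 1001/500 = 590590.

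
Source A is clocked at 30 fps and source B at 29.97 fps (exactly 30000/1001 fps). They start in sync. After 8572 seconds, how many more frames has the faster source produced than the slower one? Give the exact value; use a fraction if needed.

A emits 30 × 8572 = 257160 frames; B emits 30000/1001 × 8572 = 257160000/1001.
Difference = 257160/1001 frames (≈ 256.9031); B is behind A.

257160/1001 frames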